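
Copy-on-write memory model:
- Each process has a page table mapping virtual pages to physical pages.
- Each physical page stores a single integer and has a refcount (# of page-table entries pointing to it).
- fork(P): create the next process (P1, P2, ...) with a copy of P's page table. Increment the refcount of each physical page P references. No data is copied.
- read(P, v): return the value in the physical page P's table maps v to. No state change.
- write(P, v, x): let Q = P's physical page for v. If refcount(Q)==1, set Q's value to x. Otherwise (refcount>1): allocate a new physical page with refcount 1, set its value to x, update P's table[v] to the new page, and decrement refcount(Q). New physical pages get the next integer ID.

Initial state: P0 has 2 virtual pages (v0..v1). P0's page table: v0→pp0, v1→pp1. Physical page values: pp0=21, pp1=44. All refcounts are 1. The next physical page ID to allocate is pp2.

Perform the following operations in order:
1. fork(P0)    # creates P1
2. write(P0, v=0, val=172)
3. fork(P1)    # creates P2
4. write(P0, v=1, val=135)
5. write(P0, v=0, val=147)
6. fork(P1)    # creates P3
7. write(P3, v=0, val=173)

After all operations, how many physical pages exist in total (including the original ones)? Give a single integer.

Answer: 5

Derivation:
Op 1: fork(P0) -> P1. 2 ppages; refcounts: pp0:2 pp1:2
Op 2: write(P0, v0, 172). refcount(pp0)=2>1 -> COPY to pp2. 3 ppages; refcounts: pp0:1 pp1:2 pp2:1
Op 3: fork(P1) -> P2. 3 ppages; refcounts: pp0:2 pp1:3 pp2:1
Op 4: write(P0, v1, 135). refcount(pp1)=3>1 -> COPY to pp3. 4 ppages; refcounts: pp0:2 pp1:2 pp2:1 pp3:1
Op 5: write(P0, v0, 147). refcount(pp2)=1 -> write in place. 4 ppages; refcounts: pp0:2 pp1:2 pp2:1 pp3:1
Op 6: fork(P1) -> P3. 4 ppages; refcounts: pp0:3 pp1:3 pp2:1 pp3:1
Op 7: write(P3, v0, 173). refcount(pp0)=3>1 -> COPY to pp4. 5 ppages; refcounts: pp0:2 pp1:3 pp2:1 pp3:1 pp4:1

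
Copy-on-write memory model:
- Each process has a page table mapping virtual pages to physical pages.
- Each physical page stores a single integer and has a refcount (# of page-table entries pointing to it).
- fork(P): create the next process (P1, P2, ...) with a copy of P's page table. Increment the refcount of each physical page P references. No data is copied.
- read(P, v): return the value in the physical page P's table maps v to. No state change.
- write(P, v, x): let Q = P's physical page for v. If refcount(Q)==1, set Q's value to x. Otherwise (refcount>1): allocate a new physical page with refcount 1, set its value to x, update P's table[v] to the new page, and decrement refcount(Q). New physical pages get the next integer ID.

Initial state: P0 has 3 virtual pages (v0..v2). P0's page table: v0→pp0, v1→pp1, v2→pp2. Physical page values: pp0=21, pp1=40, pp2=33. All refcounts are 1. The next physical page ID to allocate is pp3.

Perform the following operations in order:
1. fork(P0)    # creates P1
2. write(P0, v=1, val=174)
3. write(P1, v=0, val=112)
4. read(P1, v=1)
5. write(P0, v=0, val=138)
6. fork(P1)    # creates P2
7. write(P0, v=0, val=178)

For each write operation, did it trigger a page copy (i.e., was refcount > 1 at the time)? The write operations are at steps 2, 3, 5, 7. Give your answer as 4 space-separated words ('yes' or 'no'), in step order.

Op 1: fork(P0) -> P1. 3 ppages; refcounts: pp0:2 pp1:2 pp2:2
Op 2: write(P0, v1, 174). refcount(pp1)=2>1 -> COPY to pp3. 4 ppages; refcounts: pp0:2 pp1:1 pp2:2 pp3:1
Op 3: write(P1, v0, 112). refcount(pp0)=2>1 -> COPY to pp4. 5 ppages; refcounts: pp0:1 pp1:1 pp2:2 pp3:1 pp4:1
Op 4: read(P1, v1) -> 40. No state change.
Op 5: write(P0, v0, 138). refcount(pp0)=1 -> write in place. 5 ppages; refcounts: pp0:1 pp1:1 pp2:2 pp3:1 pp4:1
Op 6: fork(P1) -> P2. 5 ppages; refcounts: pp0:1 pp1:2 pp2:3 pp3:1 pp4:2
Op 7: write(P0, v0, 178). refcount(pp0)=1 -> write in place. 5 ppages; refcounts: pp0:1 pp1:2 pp2:3 pp3:1 pp4:2

yes yes no no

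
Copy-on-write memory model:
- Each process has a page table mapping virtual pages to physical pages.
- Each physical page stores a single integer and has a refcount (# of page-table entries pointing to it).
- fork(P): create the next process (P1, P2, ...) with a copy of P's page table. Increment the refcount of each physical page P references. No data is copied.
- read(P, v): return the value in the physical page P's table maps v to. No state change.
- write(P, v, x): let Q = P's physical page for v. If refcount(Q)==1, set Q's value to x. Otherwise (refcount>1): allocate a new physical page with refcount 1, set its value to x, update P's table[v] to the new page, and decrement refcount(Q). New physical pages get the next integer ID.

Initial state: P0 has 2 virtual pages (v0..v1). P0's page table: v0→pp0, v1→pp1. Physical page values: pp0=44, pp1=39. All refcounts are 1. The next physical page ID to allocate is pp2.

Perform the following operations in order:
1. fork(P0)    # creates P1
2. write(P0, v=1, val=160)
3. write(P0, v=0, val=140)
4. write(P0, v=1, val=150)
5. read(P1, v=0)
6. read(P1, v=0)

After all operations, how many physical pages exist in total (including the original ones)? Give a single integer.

Answer: 4

Derivation:
Op 1: fork(P0) -> P1. 2 ppages; refcounts: pp0:2 pp1:2
Op 2: write(P0, v1, 160). refcount(pp1)=2>1 -> COPY to pp2. 3 ppages; refcounts: pp0:2 pp1:1 pp2:1
Op 3: write(P0, v0, 140). refcount(pp0)=2>1 -> COPY to pp3. 4 ppages; refcounts: pp0:1 pp1:1 pp2:1 pp3:1
Op 4: write(P0, v1, 150). refcount(pp2)=1 -> write in place. 4 ppages; refcounts: pp0:1 pp1:1 pp2:1 pp3:1
Op 5: read(P1, v0) -> 44. No state change.
Op 6: read(P1, v0) -> 44. No state change.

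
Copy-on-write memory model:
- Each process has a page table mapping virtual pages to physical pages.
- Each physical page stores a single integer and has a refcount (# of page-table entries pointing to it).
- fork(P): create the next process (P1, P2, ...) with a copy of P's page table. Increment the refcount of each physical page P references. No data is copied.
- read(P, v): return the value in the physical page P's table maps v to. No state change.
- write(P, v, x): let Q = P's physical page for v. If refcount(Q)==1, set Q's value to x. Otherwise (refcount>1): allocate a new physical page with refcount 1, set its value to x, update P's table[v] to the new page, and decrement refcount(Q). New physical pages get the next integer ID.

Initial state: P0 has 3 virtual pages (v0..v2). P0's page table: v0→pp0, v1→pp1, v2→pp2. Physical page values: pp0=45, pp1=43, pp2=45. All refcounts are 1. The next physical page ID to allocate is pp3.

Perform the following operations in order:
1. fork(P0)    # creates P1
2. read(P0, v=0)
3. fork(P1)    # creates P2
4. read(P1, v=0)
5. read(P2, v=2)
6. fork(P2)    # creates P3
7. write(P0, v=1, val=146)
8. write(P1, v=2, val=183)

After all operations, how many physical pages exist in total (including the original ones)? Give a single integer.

Op 1: fork(P0) -> P1. 3 ppages; refcounts: pp0:2 pp1:2 pp2:2
Op 2: read(P0, v0) -> 45. No state change.
Op 3: fork(P1) -> P2. 3 ppages; refcounts: pp0:3 pp1:3 pp2:3
Op 4: read(P1, v0) -> 45. No state change.
Op 5: read(P2, v2) -> 45. No state change.
Op 6: fork(P2) -> P3. 3 ppages; refcounts: pp0:4 pp1:4 pp2:4
Op 7: write(P0, v1, 146). refcount(pp1)=4>1 -> COPY to pp3. 4 ppages; refcounts: pp0:4 pp1:3 pp2:4 pp3:1
Op 8: write(P1, v2, 183). refcount(pp2)=4>1 -> COPY to pp4. 5 ppages; refcounts: pp0:4 pp1:3 pp2:3 pp3:1 pp4:1

Answer: 5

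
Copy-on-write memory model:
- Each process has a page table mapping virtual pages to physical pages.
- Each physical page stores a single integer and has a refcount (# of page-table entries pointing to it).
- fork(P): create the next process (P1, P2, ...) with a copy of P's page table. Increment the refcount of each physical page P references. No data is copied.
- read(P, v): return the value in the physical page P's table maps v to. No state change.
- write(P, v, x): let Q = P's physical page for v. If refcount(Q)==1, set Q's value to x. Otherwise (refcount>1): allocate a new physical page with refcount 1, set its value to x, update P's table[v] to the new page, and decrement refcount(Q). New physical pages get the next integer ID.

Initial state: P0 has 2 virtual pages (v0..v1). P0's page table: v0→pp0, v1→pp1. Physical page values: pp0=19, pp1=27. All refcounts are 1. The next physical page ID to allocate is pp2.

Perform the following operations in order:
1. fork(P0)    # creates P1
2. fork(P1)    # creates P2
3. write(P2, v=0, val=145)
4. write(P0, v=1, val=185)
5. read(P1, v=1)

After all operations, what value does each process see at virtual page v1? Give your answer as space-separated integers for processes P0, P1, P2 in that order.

Answer: 185 27 27

Derivation:
Op 1: fork(P0) -> P1. 2 ppages; refcounts: pp0:2 pp1:2
Op 2: fork(P1) -> P2. 2 ppages; refcounts: pp0:3 pp1:3
Op 3: write(P2, v0, 145). refcount(pp0)=3>1 -> COPY to pp2. 3 ppages; refcounts: pp0:2 pp1:3 pp2:1
Op 4: write(P0, v1, 185). refcount(pp1)=3>1 -> COPY to pp3. 4 ppages; refcounts: pp0:2 pp1:2 pp2:1 pp3:1
Op 5: read(P1, v1) -> 27. No state change.
P0: v1 -> pp3 = 185
P1: v1 -> pp1 = 27
P2: v1 -> pp1 = 27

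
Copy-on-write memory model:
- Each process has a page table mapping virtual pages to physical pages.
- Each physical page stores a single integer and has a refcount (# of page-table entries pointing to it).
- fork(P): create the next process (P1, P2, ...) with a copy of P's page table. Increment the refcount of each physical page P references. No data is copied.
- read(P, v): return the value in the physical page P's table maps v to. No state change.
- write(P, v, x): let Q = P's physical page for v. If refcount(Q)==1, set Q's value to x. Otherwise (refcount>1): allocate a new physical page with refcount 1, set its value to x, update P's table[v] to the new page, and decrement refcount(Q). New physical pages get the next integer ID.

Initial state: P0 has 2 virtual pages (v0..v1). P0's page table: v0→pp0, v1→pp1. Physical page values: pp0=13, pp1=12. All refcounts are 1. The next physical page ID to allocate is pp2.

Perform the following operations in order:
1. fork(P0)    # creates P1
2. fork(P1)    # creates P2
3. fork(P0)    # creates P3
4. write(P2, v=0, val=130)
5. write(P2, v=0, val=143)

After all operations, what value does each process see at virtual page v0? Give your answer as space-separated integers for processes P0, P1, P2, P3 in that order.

Answer: 13 13 143 13

Derivation:
Op 1: fork(P0) -> P1. 2 ppages; refcounts: pp0:2 pp1:2
Op 2: fork(P1) -> P2. 2 ppages; refcounts: pp0:3 pp1:3
Op 3: fork(P0) -> P3. 2 ppages; refcounts: pp0:4 pp1:4
Op 4: write(P2, v0, 130). refcount(pp0)=4>1 -> COPY to pp2. 3 ppages; refcounts: pp0:3 pp1:4 pp2:1
Op 5: write(P2, v0, 143). refcount(pp2)=1 -> write in place. 3 ppages; refcounts: pp0:3 pp1:4 pp2:1
P0: v0 -> pp0 = 13
P1: v0 -> pp0 = 13
P2: v0 -> pp2 = 143
P3: v0 -> pp0 = 13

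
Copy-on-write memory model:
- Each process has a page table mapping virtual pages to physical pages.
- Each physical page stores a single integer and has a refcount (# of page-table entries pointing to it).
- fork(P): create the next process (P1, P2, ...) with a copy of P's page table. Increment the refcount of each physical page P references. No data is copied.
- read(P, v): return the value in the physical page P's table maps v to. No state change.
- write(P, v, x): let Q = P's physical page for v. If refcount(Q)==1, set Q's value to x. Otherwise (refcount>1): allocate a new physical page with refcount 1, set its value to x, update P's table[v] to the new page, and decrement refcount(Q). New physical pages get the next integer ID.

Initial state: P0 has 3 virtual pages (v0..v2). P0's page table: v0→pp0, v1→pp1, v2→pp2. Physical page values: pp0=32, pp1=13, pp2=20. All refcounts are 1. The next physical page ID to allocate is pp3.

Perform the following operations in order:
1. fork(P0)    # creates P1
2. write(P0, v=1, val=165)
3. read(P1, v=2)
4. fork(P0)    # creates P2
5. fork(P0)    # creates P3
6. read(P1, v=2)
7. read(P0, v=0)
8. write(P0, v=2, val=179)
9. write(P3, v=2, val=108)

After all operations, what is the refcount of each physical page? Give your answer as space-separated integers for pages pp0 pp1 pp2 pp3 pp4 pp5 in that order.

Answer: 4 1 2 3 1 1

Derivation:
Op 1: fork(P0) -> P1. 3 ppages; refcounts: pp0:2 pp1:2 pp2:2
Op 2: write(P0, v1, 165). refcount(pp1)=2>1 -> COPY to pp3. 4 ppages; refcounts: pp0:2 pp1:1 pp2:2 pp3:1
Op 3: read(P1, v2) -> 20. No state change.
Op 4: fork(P0) -> P2. 4 ppages; refcounts: pp0:3 pp1:1 pp2:3 pp3:2
Op 5: fork(P0) -> P3. 4 ppages; refcounts: pp0:4 pp1:1 pp2:4 pp3:3
Op 6: read(P1, v2) -> 20. No state change.
Op 7: read(P0, v0) -> 32. No state change.
Op 8: write(P0, v2, 179). refcount(pp2)=4>1 -> COPY to pp4. 5 ppages; refcounts: pp0:4 pp1:1 pp2:3 pp3:3 pp4:1
Op 9: write(P3, v2, 108). refcount(pp2)=3>1 -> COPY to pp5. 6 ppages; refcounts: pp0:4 pp1:1 pp2:2 pp3:3 pp4:1 pp5:1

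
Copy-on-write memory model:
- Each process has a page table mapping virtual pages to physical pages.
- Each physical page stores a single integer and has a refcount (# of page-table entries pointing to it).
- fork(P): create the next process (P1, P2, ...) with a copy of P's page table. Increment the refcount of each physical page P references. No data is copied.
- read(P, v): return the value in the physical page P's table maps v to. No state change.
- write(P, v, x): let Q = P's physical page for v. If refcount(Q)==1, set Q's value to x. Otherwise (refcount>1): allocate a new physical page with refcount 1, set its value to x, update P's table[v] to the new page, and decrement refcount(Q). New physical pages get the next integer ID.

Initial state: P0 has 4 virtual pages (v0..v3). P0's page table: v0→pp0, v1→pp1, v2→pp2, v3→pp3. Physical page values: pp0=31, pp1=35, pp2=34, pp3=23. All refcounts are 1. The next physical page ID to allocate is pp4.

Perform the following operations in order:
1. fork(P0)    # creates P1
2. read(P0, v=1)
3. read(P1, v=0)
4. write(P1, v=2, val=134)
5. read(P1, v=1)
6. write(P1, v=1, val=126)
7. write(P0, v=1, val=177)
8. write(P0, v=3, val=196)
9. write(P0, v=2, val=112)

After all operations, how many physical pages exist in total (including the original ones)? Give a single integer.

Answer: 7

Derivation:
Op 1: fork(P0) -> P1. 4 ppages; refcounts: pp0:2 pp1:2 pp2:2 pp3:2
Op 2: read(P0, v1) -> 35. No state change.
Op 3: read(P1, v0) -> 31. No state change.
Op 4: write(P1, v2, 134). refcount(pp2)=2>1 -> COPY to pp4. 5 ppages; refcounts: pp0:2 pp1:2 pp2:1 pp3:2 pp4:1
Op 5: read(P1, v1) -> 35. No state change.
Op 6: write(P1, v1, 126). refcount(pp1)=2>1 -> COPY to pp5. 6 ppages; refcounts: pp0:2 pp1:1 pp2:1 pp3:2 pp4:1 pp5:1
Op 7: write(P0, v1, 177). refcount(pp1)=1 -> write in place. 6 ppages; refcounts: pp0:2 pp1:1 pp2:1 pp3:2 pp4:1 pp5:1
Op 8: write(P0, v3, 196). refcount(pp3)=2>1 -> COPY to pp6. 7 ppages; refcounts: pp0:2 pp1:1 pp2:1 pp3:1 pp4:1 pp5:1 pp6:1
Op 9: write(P0, v2, 112). refcount(pp2)=1 -> write in place. 7 ppages; refcounts: pp0:2 pp1:1 pp2:1 pp3:1 pp4:1 pp5:1 pp6:1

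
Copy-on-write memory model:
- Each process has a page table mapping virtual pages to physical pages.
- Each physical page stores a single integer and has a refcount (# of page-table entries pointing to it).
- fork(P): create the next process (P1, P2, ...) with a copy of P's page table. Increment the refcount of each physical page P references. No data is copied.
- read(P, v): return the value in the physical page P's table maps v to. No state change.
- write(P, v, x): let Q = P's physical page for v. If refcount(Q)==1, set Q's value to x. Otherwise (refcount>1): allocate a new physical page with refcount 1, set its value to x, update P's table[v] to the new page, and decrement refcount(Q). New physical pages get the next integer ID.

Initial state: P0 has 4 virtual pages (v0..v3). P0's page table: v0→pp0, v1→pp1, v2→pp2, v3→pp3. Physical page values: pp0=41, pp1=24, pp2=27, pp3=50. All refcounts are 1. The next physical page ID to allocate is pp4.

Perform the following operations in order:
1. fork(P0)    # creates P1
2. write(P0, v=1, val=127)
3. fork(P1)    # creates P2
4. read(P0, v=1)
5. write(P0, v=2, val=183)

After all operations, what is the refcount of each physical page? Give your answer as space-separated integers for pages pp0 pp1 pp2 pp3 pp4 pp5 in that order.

Answer: 3 2 2 3 1 1

Derivation:
Op 1: fork(P0) -> P1. 4 ppages; refcounts: pp0:2 pp1:2 pp2:2 pp3:2
Op 2: write(P0, v1, 127). refcount(pp1)=2>1 -> COPY to pp4. 5 ppages; refcounts: pp0:2 pp1:1 pp2:2 pp3:2 pp4:1
Op 3: fork(P1) -> P2. 5 ppages; refcounts: pp0:3 pp1:2 pp2:3 pp3:3 pp4:1
Op 4: read(P0, v1) -> 127. No state change.
Op 5: write(P0, v2, 183). refcount(pp2)=3>1 -> COPY to pp5. 6 ppages; refcounts: pp0:3 pp1:2 pp2:2 pp3:3 pp4:1 pp5:1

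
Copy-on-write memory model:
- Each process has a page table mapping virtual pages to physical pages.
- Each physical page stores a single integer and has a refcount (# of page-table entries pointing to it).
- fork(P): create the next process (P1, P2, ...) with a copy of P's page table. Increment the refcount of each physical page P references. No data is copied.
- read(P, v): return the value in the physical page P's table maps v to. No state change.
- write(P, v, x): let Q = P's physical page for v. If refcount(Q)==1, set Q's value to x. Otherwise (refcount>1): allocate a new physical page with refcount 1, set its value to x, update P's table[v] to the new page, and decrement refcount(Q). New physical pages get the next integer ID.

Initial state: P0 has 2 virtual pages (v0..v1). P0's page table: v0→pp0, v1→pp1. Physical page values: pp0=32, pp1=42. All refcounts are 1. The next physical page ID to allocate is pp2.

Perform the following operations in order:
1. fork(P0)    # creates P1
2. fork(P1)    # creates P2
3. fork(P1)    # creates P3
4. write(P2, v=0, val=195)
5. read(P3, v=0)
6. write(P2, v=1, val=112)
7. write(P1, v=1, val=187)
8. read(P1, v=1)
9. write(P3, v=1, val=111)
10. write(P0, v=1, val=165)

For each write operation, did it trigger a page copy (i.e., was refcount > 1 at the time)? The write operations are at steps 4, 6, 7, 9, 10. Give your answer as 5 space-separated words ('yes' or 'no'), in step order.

Op 1: fork(P0) -> P1. 2 ppages; refcounts: pp0:2 pp1:2
Op 2: fork(P1) -> P2. 2 ppages; refcounts: pp0:3 pp1:3
Op 3: fork(P1) -> P3. 2 ppages; refcounts: pp0:4 pp1:4
Op 4: write(P2, v0, 195). refcount(pp0)=4>1 -> COPY to pp2. 3 ppages; refcounts: pp0:3 pp1:4 pp2:1
Op 5: read(P3, v0) -> 32. No state change.
Op 6: write(P2, v1, 112). refcount(pp1)=4>1 -> COPY to pp3. 4 ppages; refcounts: pp0:3 pp1:3 pp2:1 pp3:1
Op 7: write(P1, v1, 187). refcount(pp1)=3>1 -> COPY to pp4. 5 ppages; refcounts: pp0:3 pp1:2 pp2:1 pp3:1 pp4:1
Op 8: read(P1, v1) -> 187. No state change.
Op 9: write(P3, v1, 111). refcount(pp1)=2>1 -> COPY to pp5. 6 ppages; refcounts: pp0:3 pp1:1 pp2:1 pp3:1 pp4:1 pp5:1
Op 10: write(P0, v1, 165). refcount(pp1)=1 -> write in place. 6 ppages; refcounts: pp0:3 pp1:1 pp2:1 pp3:1 pp4:1 pp5:1

yes yes yes yes no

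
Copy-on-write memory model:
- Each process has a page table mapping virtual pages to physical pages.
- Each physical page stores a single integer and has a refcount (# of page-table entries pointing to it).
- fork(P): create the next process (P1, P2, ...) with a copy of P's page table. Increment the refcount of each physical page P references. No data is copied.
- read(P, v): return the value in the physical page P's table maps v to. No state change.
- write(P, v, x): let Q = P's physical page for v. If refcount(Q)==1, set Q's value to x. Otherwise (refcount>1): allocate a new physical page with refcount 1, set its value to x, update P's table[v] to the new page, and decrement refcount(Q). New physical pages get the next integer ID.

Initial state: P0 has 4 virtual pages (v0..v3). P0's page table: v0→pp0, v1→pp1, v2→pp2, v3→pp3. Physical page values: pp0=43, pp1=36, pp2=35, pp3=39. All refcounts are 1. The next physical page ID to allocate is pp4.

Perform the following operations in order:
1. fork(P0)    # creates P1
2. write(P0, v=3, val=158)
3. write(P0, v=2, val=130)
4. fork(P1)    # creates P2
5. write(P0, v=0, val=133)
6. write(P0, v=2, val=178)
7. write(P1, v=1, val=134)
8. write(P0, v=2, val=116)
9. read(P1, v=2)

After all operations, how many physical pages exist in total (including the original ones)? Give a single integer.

Op 1: fork(P0) -> P1. 4 ppages; refcounts: pp0:2 pp1:2 pp2:2 pp3:2
Op 2: write(P0, v3, 158). refcount(pp3)=2>1 -> COPY to pp4. 5 ppages; refcounts: pp0:2 pp1:2 pp2:2 pp3:1 pp4:1
Op 3: write(P0, v2, 130). refcount(pp2)=2>1 -> COPY to pp5. 6 ppages; refcounts: pp0:2 pp1:2 pp2:1 pp3:1 pp4:1 pp5:1
Op 4: fork(P1) -> P2. 6 ppages; refcounts: pp0:3 pp1:3 pp2:2 pp3:2 pp4:1 pp5:1
Op 5: write(P0, v0, 133). refcount(pp0)=3>1 -> COPY to pp6. 7 ppages; refcounts: pp0:2 pp1:3 pp2:2 pp3:2 pp4:1 pp5:1 pp6:1
Op 6: write(P0, v2, 178). refcount(pp5)=1 -> write in place. 7 ppages; refcounts: pp0:2 pp1:3 pp2:2 pp3:2 pp4:1 pp5:1 pp6:1
Op 7: write(P1, v1, 134). refcount(pp1)=3>1 -> COPY to pp7. 8 ppages; refcounts: pp0:2 pp1:2 pp2:2 pp3:2 pp4:1 pp5:1 pp6:1 pp7:1
Op 8: write(P0, v2, 116). refcount(pp5)=1 -> write in place. 8 ppages; refcounts: pp0:2 pp1:2 pp2:2 pp3:2 pp4:1 pp5:1 pp6:1 pp7:1
Op 9: read(P1, v2) -> 35. No state change.

Answer: 8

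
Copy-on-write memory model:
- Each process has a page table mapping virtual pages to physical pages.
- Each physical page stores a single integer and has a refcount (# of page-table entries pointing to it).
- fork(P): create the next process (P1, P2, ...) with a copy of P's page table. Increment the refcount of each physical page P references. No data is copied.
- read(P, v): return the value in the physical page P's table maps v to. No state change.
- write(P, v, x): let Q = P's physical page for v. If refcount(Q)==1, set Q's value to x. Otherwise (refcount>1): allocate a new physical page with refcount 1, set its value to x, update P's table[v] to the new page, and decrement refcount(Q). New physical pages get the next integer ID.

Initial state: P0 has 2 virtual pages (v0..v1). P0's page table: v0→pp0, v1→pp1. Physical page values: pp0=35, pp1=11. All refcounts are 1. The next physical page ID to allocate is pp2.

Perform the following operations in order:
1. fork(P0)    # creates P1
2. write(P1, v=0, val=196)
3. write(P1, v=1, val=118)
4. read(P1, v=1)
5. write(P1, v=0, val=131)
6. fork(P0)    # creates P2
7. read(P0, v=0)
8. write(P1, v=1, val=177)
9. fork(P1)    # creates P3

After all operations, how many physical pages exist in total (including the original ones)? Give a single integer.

Op 1: fork(P0) -> P1. 2 ppages; refcounts: pp0:2 pp1:2
Op 2: write(P1, v0, 196). refcount(pp0)=2>1 -> COPY to pp2. 3 ppages; refcounts: pp0:1 pp1:2 pp2:1
Op 3: write(P1, v1, 118). refcount(pp1)=2>1 -> COPY to pp3. 4 ppages; refcounts: pp0:1 pp1:1 pp2:1 pp3:1
Op 4: read(P1, v1) -> 118. No state change.
Op 5: write(P1, v0, 131). refcount(pp2)=1 -> write in place. 4 ppages; refcounts: pp0:1 pp1:1 pp2:1 pp3:1
Op 6: fork(P0) -> P2. 4 ppages; refcounts: pp0:2 pp1:2 pp2:1 pp3:1
Op 7: read(P0, v0) -> 35. No state change.
Op 8: write(P1, v1, 177). refcount(pp3)=1 -> write in place. 4 ppages; refcounts: pp0:2 pp1:2 pp2:1 pp3:1
Op 9: fork(P1) -> P3. 4 ppages; refcounts: pp0:2 pp1:2 pp2:2 pp3:2

Answer: 4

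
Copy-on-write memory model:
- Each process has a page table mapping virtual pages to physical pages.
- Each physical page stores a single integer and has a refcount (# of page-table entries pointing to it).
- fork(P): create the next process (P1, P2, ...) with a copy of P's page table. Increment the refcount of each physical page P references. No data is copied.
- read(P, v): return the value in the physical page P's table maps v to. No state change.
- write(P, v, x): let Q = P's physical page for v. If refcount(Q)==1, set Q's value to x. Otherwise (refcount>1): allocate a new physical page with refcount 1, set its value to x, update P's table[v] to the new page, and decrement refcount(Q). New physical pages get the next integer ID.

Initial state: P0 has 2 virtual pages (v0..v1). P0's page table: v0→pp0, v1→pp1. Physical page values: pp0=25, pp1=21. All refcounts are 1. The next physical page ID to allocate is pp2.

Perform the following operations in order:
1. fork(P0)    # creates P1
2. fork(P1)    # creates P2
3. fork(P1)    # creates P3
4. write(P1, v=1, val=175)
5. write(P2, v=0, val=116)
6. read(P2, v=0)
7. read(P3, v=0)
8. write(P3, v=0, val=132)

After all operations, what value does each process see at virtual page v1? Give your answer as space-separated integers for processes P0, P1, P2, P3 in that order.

Answer: 21 175 21 21

Derivation:
Op 1: fork(P0) -> P1. 2 ppages; refcounts: pp0:2 pp1:2
Op 2: fork(P1) -> P2. 2 ppages; refcounts: pp0:3 pp1:3
Op 3: fork(P1) -> P3. 2 ppages; refcounts: pp0:4 pp1:4
Op 4: write(P1, v1, 175). refcount(pp1)=4>1 -> COPY to pp2. 3 ppages; refcounts: pp0:4 pp1:3 pp2:1
Op 5: write(P2, v0, 116). refcount(pp0)=4>1 -> COPY to pp3. 4 ppages; refcounts: pp0:3 pp1:3 pp2:1 pp3:1
Op 6: read(P2, v0) -> 116. No state change.
Op 7: read(P3, v0) -> 25. No state change.
Op 8: write(P3, v0, 132). refcount(pp0)=3>1 -> COPY to pp4. 5 ppages; refcounts: pp0:2 pp1:3 pp2:1 pp3:1 pp4:1
P0: v1 -> pp1 = 21
P1: v1 -> pp2 = 175
P2: v1 -> pp1 = 21
P3: v1 -> pp1 = 21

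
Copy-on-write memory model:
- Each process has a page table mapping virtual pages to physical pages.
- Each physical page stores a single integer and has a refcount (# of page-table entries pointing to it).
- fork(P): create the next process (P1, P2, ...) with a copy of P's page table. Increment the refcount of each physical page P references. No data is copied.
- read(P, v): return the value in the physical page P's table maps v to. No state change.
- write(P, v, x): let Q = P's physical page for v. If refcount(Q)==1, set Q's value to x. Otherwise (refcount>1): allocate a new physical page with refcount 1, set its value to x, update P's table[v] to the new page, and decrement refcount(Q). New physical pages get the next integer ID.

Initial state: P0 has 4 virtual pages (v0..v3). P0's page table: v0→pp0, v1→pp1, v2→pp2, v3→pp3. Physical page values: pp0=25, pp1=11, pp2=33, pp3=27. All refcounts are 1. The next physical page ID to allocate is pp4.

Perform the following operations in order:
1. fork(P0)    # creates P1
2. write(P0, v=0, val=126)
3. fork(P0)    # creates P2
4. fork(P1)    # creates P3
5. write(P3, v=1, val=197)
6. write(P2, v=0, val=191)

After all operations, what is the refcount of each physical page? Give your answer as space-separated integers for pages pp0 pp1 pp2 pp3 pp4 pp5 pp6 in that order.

Op 1: fork(P0) -> P1. 4 ppages; refcounts: pp0:2 pp1:2 pp2:2 pp3:2
Op 2: write(P0, v0, 126). refcount(pp0)=2>1 -> COPY to pp4. 5 ppages; refcounts: pp0:1 pp1:2 pp2:2 pp3:2 pp4:1
Op 3: fork(P0) -> P2. 5 ppages; refcounts: pp0:1 pp1:3 pp2:3 pp3:3 pp4:2
Op 4: fork(P1) -> P3. 5 ppages; refcounts: pp0:2 pp1:4 pp2:4 pp3:4 pp4:2
Op 5: write(P3, v1, 197). refcount(pp1)=4>1 -> COPY to pp5. 6 ppages; refcounts: pp0:2 pp1:3 pp2:4 pp3:4 pp4:2 pp5:1
Op 6: write(P2, v0, 191). refcount(pp4)=2>1 -> COPY to pp6. 7 ppages; refcounts: pp0:2 pp1:3 pp2:4 pp3:4 pp4:1 pp5:1 pp6:1

Answer: 2 3 4 4 1 1 1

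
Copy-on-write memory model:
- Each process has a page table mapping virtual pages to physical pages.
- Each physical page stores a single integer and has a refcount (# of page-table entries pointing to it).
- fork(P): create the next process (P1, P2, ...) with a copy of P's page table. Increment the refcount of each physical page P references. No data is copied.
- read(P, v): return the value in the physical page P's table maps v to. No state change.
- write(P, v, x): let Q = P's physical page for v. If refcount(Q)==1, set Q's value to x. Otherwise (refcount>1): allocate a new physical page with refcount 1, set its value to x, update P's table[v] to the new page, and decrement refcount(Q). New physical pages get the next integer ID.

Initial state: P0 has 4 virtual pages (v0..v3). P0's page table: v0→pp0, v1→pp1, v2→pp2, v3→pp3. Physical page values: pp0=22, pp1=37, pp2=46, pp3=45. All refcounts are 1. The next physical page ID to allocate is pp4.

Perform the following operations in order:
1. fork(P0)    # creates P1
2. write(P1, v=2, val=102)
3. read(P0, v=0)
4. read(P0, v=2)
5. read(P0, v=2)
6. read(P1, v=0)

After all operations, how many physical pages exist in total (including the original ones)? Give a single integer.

Op 1: fork(P0) -> P1. 4 ppages; refcounts: pp0:2 pp1:2 pp2:2 pp3:2
Op 2: write(P1, v2, 102). refcount(pp2)=2>1 -> COPY to pp4. 5 ppages; refcounts: pp0:2 pp1:2 pp2:1 pp3:2 pp4:1
Op 3: read(P0, v0) -> 22. No state change.
Op 4: read(P0, v2) -> 46. No state change.
Op 5: read(P0, v2) -> 46. No state change.
Op 6: read(P1, v0) -> 22. No state change.

Answer: 5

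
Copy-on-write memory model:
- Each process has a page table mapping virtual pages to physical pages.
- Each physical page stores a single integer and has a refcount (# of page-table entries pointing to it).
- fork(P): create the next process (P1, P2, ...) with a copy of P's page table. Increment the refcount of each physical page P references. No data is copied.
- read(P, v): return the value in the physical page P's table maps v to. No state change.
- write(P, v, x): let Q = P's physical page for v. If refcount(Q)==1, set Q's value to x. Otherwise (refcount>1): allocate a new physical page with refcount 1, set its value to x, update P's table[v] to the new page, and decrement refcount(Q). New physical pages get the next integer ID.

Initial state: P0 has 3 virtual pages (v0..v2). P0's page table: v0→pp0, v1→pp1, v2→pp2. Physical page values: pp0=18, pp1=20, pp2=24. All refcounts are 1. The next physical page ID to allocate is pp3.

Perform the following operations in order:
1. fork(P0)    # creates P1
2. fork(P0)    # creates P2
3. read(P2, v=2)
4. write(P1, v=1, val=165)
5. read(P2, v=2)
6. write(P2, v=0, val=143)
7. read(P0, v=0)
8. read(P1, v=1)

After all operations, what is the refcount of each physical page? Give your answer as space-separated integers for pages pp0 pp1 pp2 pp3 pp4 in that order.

Answer: 2 2 3 1 1

Derivation:
Op 1: fork(P0) -> P1. 3 ppages; refcounts: pp0:2 pp1:2 pp2:2
Op 2: fork(P0) -> P2. 3 ppages; refcounts: pp0:3 pp1:3 pp2:3
Op 3: read(P2, v2) -> 24. No state change.
Op 4: write(P1, v1, 165). refcount(pp1)=3>1 -> COPY to pp3. 4 ppages; refcounts: pp0:3 pp1:2 pp2:3 pp3:1
Op 5: read(P2, v2) -> 24. No state change.
Op 6: write(P2, v0, 143). refcount(pp0)=3>1 -> COPY to pp4. 5 ppages; refcounts: pp0:2 pp1:2 pp2:3 pp3:1 pp4:1
Op 7: read(P0, v0) -> 18. No state change.
Op 8: read(P1, v1) -> 165. No state change.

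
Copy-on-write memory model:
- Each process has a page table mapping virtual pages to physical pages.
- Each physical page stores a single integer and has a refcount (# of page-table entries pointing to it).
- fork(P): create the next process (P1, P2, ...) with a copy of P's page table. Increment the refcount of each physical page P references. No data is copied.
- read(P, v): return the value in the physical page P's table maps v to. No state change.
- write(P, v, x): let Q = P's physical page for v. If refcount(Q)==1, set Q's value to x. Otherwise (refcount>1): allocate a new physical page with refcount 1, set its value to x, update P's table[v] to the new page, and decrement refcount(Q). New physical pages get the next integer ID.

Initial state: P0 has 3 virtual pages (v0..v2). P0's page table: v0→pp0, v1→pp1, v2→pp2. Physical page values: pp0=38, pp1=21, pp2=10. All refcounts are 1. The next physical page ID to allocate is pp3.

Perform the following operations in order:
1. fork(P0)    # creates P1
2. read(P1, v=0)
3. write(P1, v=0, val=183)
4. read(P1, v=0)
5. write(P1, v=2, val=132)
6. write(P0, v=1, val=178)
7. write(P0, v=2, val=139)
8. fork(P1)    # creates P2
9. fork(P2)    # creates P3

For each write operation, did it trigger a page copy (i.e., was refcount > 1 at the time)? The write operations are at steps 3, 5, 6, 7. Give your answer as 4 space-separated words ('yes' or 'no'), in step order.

Op 1: fork(P0) -> P1. 3 ppages; refcounts: pp0:2 pp1:2 pp2:2
Op 2: read(P1, v0) -> 38. No state change.
Op 3: write(P1, v0, 183). refcount(pp0)=2>1 -> COPY to pp3. 4 ppages; refcounts: pp0:1 pp1:2 pp2:2 pp3:1
Op 4: read(P1, v0) -> 183. No state change.
Op 5: write(P1, v2, 132). refcount(pp2)=2>1 -> COPY to pp4. 5 ppages; refcounts: pp0:1 pp1:2 pp2:1 pp3:1 pp4:1
Op 6: write(P0, v1, 178). refcount(pp1)=2>1 -> COPY to pp5. 6 ppages; refcounts: pp0:1 pp1:1 pp2:1 pp3:1 pp4:1 pp5:1
Op 7: write(P0, v2, 139). refcount(pp2)=1 -> write in place. 6 ppages; refcounts: pp0:1 pp1:1 pp2:1 pp3:1 pp4:1 pp5:1
Op 8: fork(P1) -> P2. 6 ppages; refcounts: pp0:1 pp1:2 pp2:1 pp3:2 pp4:2 pp5:1
Op 9: fork(P2) -> P3. 6 ppages; refcounts: pp0:1 pp1:3 pp2:1 pp3:3 pp4:3 pp5:1

yes yes yes no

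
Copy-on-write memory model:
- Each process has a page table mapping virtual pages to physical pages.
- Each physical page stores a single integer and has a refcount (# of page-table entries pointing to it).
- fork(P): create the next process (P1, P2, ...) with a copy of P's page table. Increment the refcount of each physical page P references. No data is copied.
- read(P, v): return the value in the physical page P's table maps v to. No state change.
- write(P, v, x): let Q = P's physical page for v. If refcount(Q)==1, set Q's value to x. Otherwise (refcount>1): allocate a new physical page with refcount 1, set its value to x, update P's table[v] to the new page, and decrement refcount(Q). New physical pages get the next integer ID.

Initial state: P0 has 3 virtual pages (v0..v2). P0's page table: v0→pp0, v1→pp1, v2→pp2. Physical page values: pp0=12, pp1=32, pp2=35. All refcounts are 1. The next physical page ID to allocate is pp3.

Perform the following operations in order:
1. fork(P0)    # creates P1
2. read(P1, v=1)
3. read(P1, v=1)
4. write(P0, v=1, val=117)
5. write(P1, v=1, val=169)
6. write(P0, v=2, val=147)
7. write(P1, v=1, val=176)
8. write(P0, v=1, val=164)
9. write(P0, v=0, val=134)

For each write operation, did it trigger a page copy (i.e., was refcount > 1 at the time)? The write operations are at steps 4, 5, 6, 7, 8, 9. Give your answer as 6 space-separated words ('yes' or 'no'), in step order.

Op 1: fork(P0) -> P1. 3 ppages; refcounts: pp0:2 pp1:2 pp2:2
Op 2: read(P1, v1) -> 32. No state change.
Op 3: read(P1, v1) -> 32. No state change.
Op 4: write(P0, v1, 117). refcount(pp1)=2>1 -> COPY to pp3. 4 ppages; refcounts: pp0:2 pp1:1 pp2:2 pp3:1
Op 5: write(P1, v1, 169). refcount(pp1)=1 -> write in place. 4 ppages; refcounts: pp0:2 pp1:1 pp2:2 pp3:1
Op 6: write(P0, v2, 147). refcount(pp2)=2>1 -> COPY to pp4. 5 ppages; refcounts: pp0:2 pp1:1 pp2:1 pp3:1 pp4:1
Op 7: write(P1, v1, 176). refcount(pp1)=1 -> write in place. 5 ppages; refcounts: pp0:2 pp1:1 pp2:1 pp3:1 pp4:1
Op 8: write(P0, v1, 164). refcount(pp3)=1 -> write in place. 5 ppages; refcounts: pp0:2 pp1:1 pp2:1 pp3:1 pp4:1
Op 9: write(P0, v0, 134). refcount(pp0)=2>1 -> COPY to pp5. 6 ppages; refcounts: pp0:1 pp1:1 pp2:1 pp3:1 pp4:1 pp5:1

yes no yes no no yes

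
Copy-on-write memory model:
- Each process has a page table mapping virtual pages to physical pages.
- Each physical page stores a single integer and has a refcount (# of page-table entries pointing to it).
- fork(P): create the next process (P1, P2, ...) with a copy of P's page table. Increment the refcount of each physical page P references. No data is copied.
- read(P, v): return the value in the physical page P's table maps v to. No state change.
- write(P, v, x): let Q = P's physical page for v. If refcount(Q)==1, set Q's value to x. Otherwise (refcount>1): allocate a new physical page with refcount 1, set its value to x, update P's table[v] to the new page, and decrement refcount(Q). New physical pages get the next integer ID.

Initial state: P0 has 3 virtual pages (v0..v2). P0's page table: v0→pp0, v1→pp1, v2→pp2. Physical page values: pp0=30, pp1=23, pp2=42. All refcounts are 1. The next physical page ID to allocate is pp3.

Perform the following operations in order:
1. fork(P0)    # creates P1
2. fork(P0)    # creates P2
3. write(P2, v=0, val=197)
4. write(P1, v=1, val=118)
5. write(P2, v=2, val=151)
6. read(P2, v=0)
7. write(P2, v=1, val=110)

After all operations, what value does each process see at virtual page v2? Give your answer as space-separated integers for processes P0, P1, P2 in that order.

Answer: 42 42 151

Derivation:
Op 1: fork(P0) -> P1. 3 ppages; refcounts: pp0:2 pp1:2 pp2:2
Op 2: fork(P0) -> P2. 3 ppages; refcounts: pp0:3 pp1:3 pp2:3
Op 3: write(P2, v0, 197). refcount(pp0)=3>1 -> COPY to pp3. 4 ppages; refcounts: pp0:2 pp1:3 pp2:3 pp3:1
Op 4: write(P1, v1, 118). refcount(pp1)=3>1 -> COPY to pp4. 5 ppages; refcounts: pp0:2 pp1:2 pp2:3 pp3:1 pp4:1
Op 5: write(P2, v2, 151). refcount(pp2)=3>1 -> COPY to pp5. 6 ppages; refcounts: pp0:2 pp1:2 pp2:2 pp3:1 pp4:1 pp5:1
Op 6: read(P2, v0) -> 197. No state change.
Op 7: write(P2, v1, 110). refcount(pp1)=2>1 -> COPY to pp6. 7 ppages; refcounts: pp0:2 pp1:1 pp2:2 pp3:1 pp4:1 pp5:1 pp6:1
P0: v2 -> pp2 = 42
P1: v2 -> pp2 = 42
P2: v2 -> pp5 = 151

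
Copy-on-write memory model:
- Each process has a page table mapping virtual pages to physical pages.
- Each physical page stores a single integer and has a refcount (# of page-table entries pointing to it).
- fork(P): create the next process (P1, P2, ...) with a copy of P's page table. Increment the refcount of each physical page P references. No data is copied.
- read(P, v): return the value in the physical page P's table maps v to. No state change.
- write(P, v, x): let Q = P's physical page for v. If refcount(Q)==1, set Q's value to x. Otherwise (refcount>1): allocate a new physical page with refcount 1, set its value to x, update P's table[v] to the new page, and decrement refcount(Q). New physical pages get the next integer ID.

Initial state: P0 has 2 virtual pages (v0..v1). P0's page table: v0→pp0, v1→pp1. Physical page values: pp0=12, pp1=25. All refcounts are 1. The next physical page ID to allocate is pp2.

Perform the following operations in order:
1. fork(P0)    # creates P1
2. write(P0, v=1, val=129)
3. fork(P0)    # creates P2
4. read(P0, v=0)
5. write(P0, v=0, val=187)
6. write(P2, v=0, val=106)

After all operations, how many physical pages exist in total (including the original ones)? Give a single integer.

Answer: 5

Derivation:
Op 1: fork(P0) -> P1. 2 ppages; refcounts: pp0:2 pp1:2
Op 2: write(P0, v1, 129). refcount(pp1)=2>1 -> COPY to pp2. 3 ppages; refcounts: pp0:2 pp1:1 pp2:1
Op 3: fork(P0) -> P2. 3 ppages; refcounts: pp0:3 pp1:1 pp2:2
Op 4: read(P0, v0) -> 12. No state change.
Op 5: write(P0, v0, 187). refcount(pp0)=3>1 -> COPY to pp3. 4 ppages; refcounts: pp0:2 pp1:1 pp2:2 pp3:1
Op 6: write(P2, v0, 106). refcount(pp0)=2>1 -> COPY to pp4. 5 ppages; refcounts: pp0:1 pp1:1 pp2:2 pp3:1 pp4:1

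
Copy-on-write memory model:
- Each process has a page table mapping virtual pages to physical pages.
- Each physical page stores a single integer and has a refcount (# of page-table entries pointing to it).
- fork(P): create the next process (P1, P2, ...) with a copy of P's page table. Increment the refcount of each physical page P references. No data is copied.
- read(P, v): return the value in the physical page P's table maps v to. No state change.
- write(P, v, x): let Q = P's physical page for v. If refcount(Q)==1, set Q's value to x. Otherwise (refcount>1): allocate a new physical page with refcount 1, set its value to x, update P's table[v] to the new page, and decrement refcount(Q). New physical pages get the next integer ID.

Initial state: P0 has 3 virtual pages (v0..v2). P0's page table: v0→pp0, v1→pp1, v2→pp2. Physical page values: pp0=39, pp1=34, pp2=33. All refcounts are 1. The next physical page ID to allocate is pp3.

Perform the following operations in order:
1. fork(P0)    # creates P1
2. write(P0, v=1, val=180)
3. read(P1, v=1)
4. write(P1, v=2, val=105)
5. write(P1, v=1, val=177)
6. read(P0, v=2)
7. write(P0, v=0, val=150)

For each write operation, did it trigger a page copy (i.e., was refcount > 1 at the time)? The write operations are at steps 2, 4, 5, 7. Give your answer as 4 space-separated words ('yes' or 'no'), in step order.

Op 1: fork(P0) -> P1. 3 ppages; refcounts: pp0:2 pp1:2 pp2:2
Op 2: write(P0, v1, 180). refcount(pp1)=2>1 -> COPY to pp3. 4 ppages; refcounts: pp0:2 pp1:1 pp2:2 pp3:1
Op 3: read(P1, v1) -> 34. No state change.
Op 4: write(P1, v2, 105). refcount(pp2)=2>1 -> COPY to pp4. 5 ppages; refcounts: pp0:2 pp1:1 pp2:1 pp3:1 pp4:1
Op 5: write(P1, v1, 177). refcount(pp1)=1 -> write in place. 5 ppages; refcounts: pp0:2 pp1:1 pp2:1 pp3:1 pp4:1
Op 6: read(P0, v2) -> 33. No state change.
Op 7: write(P0, v0, 150). refcount(pp0)=2>1 -> COPY to pp5. 6 ppages; refcounts: pp0:1 pp1:1 pp2:1 pp3:1 pp4:1 pp5:1

yes yes no yes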